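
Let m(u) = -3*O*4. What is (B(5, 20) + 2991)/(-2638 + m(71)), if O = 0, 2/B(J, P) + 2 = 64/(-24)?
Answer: -10467/9233 ≈ -1.1337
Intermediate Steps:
B(J, P) = -3/7 (B(J, P) = 2/(-2 + 64/(-24)) = 2/(-2 + 64*(-1/24)) = 2/(-2 - 8/3) = 2/(-14/3) = 2*(-3/14) = -3/7)
m(u) = 0 (m(u) = -3*0*4 = 0*4 = 0)
(B(5, 20) + 2991)/(-2638 + m(71)) = (-3/7 + 2991)/(-2638 + 0) = (20934/7)/(-2638) = (20934/7)*(-1/2638) = -10467/9233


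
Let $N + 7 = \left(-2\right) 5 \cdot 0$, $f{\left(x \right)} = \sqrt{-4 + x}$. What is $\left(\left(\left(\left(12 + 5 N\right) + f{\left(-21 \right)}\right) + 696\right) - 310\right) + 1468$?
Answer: $1831 + 5 i \approx 1831.0 + 5.0 i$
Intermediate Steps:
$N = -7$ ($N = -7 + \left(-2\right) 5 \cdot 0 = -7 - 0 = -7 + 0 = -7$)
$\left(\left(\left(\left(12 + 5 N\right) + f{\left(-21 \right)}\right) + 696\right) - 310\right) + 1468 = \left(\left(\left(\left(12 + 5 \left(-7\right)\right) + \sqrt{-4 - 21}\right) + 696\right) - 310\right) + 1468 = \left(\left(\left(\left(12 - 35\right) + \sqrt{-25}\right) + 696\right) - 310\right) + 1468 = \left(\left(\left(-23 + 5 i\right) + 696\right) - 310\right) + 1468 = \left(\left(673 + 5 i\right) - 310\right) + 1468 = \left(363 + 5 i\right) + 1468 = 1831 + 5 i$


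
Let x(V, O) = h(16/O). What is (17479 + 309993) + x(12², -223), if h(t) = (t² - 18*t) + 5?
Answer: 16285168213/49729 ≈ 3.2748e+5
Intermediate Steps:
h(t) = 5 + t² - 18*t
x(V, O) = 5 - 288/O + 256/O² (x(V, O) = 5 + (16/O)² - 288/O = 5 + 256/O² - 288/O = 5 - 288/O + 256/O²)
(17479 + 309993) + x(12², -223) = (17479 + 309993) + (5 - 288/(-223) + 256/(-223)²) = 327472 + (5 - 288*(-1/223) + 256*(1/49729)) = 327472 + (5 + 288/223 + 256/49729) = 327472 + 313125/49729 = 16285168213/49729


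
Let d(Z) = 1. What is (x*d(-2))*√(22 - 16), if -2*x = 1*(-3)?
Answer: 3*√6/2 ≈ 3.6742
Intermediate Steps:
x = 3/2 (x = -(-3)/2 = -½*(-3) = 3/2 ≈ 1.5000)
(x*d(-2))*√(22 - 16) = ((3/2)*1)*√(22 - 16) = 3*√6/2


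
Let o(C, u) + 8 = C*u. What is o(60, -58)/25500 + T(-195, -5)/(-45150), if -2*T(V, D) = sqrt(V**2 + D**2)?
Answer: -872/6375 + sqrt(1522)/18060 ≈ -0.13462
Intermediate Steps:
o(C, u) = -8 + C*u
T(V, D) = -sqrt(D**2 + V**2)/2 (T(V, D) = -sqrt(V**2 + D**2)/2 = -sqrt(D**2 + V**2)/2)
o(60, -58)/25500 + T(-195, -5)/(-45150) = (-8 + 60*(-58))/25500 - sqrt((-5)**2 + (-195)**2)/2/(-45150) = (-8 - 3480)*(1/25500) - sqrt(25 + 38025)/2*(-1/45150) = -3488*1/25500 - 5*sqrt(1522)/2*(-1/45150) = -872/6375 - 5*sqrt(1522)/2*(-1/45150) = -872/6375 + sqrt(1522)/18060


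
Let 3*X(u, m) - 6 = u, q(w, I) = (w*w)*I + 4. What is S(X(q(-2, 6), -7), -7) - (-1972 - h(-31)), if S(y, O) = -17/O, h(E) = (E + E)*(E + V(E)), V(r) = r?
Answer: 40729/7 ≈ 5818.4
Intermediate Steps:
q(w, I) = 4 + I*w² (q(w, I) = w²*I + 4 = I*w² + 4 = 4 + I*w²)
h(E) = 4*E² (h(E) = (E + E)*(E + E) = (2*E)*(2*E) = 4*E²)
X(u, m) = 2 + u/3
S(X(q(-2, 6), -7), -7) - (-1972 - h(-31)) = -17/(-7) - (-1972 - 4*(-31)²) = -17*(-⅐) - (-1972 - 4*961) = 17/7 - (-1972 - 1*3844) = 17/7 - (-1972 - 3844) = 17/7 - 1*(-5816) = 17/7 + 5816 = 40729/7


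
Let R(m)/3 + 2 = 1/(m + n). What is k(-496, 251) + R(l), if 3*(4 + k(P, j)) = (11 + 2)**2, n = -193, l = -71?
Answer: 12229/264 ≈ 46.322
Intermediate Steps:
k(P, j) = 157/3 (k(P, j) = -4 + (11 + 2)**2/3 = -4 + (1/3)*13**2 = -4 + (1/3)*169 = -4 + 169/3 = 157/3)
R(m) = -6 + 3/(-193 + m) (R(m) = -6 + 3/(m - 193) = -6 + 3/(-193 + m))
k(-496, 251) + R(l) = 157/3 + 3*(387 - 2*(-71))/(-193 - 71) = 157/3 + 3*(387 + 142)/(-264) = 157/3 + 3*(-1/264)*529 = 157/3 - 529/88 = 12229/264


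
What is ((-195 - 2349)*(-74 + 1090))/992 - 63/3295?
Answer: -266145693/102145 ≈ -2605.6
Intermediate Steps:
((-195 - 2349)*(-74 + 1090))/992 - 63/3295 = -2544*1016*(1/992) - 63*1/3295 = -2584704*1/992 - 63/3295 = -80772/31 - 63/3295 = -266145693/102145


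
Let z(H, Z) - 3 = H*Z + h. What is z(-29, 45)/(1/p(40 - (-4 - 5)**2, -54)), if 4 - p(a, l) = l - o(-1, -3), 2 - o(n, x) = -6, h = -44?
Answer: -88836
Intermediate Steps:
o(n, x) = 8 (o(n, x) = 2 - 1*(-6) = 2 + 6 = 8)
z(H, Z) = -41 + H*Z (z(H, Z) = 3 + (H*Z - 44) = 3 + (-44 + H*Z) = -41 + H*Z)
p(a, l) = 12 - l (p(a, l) = 4 - (l - 1*8) = 4 - (l - 8) = 4 - (-8 + l) = 4 + (8 - l) = 12 - l)
z(-29, 45)/(1/p(40 - (-4 - 5)**2, -54)) = (-41 - 29*45)/(1/(12 - 1*(-54))) = (-41 - 1305)/(1/(12 + 54)) = -1346/(1/66) = -1346/1/66 = -1346*66 = -88836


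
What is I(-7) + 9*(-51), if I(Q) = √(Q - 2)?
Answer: -459 + 3*I ≈ -459.0 + 3.0*I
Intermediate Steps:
I(Q) = √(-2 + Q)
I(-7) + 9*(-51) = √(-2 - 7) + 9*(-51) = √(-9) - 459 = 3*I - 459 = -459 + 3*I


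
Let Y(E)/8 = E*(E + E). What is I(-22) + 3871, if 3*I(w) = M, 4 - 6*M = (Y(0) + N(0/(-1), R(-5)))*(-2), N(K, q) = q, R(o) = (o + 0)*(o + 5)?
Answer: 34841/9 ≈ 3871.2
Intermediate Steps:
R(o) = o*(5 + o)
Y(E) = 16*E² (Y(E) = 8*(E*(E + E)) = 8*(E*(2*E)) = 8*(2*E²) = 16*E²)
M = ⅔ (M = ⅔ - (16*0² - 5*(5 - 5))*(-2)/6 = ⅔ - (16*0 - 5*0)*(-2)/6 = ⅔ - (0 + 0)*(-2)/6 = ⅔ - 0*(-2) = ⅔ - ⅙*0 = ⅔ + 0 = ⅔ ≈ 0.66667)
I(w) = 2/9 (I(w) = (⅓)*(⅔) = 2/9)
I(-22) + 3871 = 2/9 + 3871 = 34841/9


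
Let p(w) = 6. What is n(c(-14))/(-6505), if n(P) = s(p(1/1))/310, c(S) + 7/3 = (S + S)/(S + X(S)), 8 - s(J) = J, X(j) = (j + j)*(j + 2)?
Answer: -1/1008275 ≈ -9.9179e-7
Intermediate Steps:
X(j) = 2*j*(2 + j) (X(j) = (2*j)*(2 + j) = 2*j*(2 + j))
s(J) = 8 - J
c(S) = -7/3 + 2*S/(S + 2*S*(2 + S)) (c(S) = -7/3 + (S + S)/(S + 2*S*(2 + S)) = -7/3 + (2*S)/(S + 2*S*(2 + S)) = -7/3 + 2*S/(S + 2*S*(2 + S)))
n(P) = 1/155 (n(P) = (8 - 1*6)/310 = (8 - 6)*(1/310) = 2*(1/310) = 1/155)
n(c(-14))/(-6505) = (1/155)/(-6505) = (1/155)*(-1/6505) = -1/1008275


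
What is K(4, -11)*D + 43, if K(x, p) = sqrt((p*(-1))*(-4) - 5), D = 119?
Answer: 43 + 833*I ≈ 43.0 + 833.0*I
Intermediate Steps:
K(x, p) = sqrt(-5 + 4*p) (K(x, p) = sqrt(-p*(-4) - 5) = sqrt(4*p - 5) = sqrt(-5 + 4*p))
K(4, -11)*D + 43 = sqrt(-5 + 4*(-11))*119 + 43 = sqrt(-5 - 44)*119 + 43 = sqrt(-49)*119 + 43 = (7*I)*119 + 43 = 833*I + 43 = 43 + 833*I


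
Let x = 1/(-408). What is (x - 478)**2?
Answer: 38034750625/166464 ≈ 2.2849e+5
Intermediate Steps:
x = -1/408 ≈ -0.0024510
(x - 478)**2 = (-1/408 - 478)**2 = (-195025/408)**2 = 38034750625/166464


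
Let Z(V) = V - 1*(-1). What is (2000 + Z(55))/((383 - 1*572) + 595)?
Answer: 1028/203 ≈ 5.0640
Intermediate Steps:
Z(V) = 1 + V (Z(V) = V + 1 = 1 + V)
(2000 + Z(55))/((383 - 1*572) + 595) = (2000 + (1 + 55))/((383 - 1*572) + 595) = (2000 + 56)/((383 - 572) + 595) = 2056/(-189 + 595) = 2056/406 = 2056*(1/406) = 1028/203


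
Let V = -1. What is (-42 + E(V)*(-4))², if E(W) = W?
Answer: 1444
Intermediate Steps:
(-42 + E(V)*(-4))² = (-42 - 1*(-4))² = (-42 + 4)² = (-38)² = 1444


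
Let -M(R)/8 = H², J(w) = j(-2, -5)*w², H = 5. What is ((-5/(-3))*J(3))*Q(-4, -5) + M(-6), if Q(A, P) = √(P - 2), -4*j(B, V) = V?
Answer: -200 + 75*I*√7/4 ≈ -200.0 + 49.608*I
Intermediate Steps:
j(B, V) = -V/4
Q(A, P) = √(-2 + P)
J(w) = 5*w²/4 (J(w) = (-¼*(-5))*w² = 5*w²/4)
M(R) = -200 (M(R) = -8*5² = -8*25 = -200)
((-5/(-3))*J(3))*Q(-4, -5) + M(-6) = ((-5/(-3))*((5/4)*3²))*√(-2 - 5) - 200 = ((-5*(-⅓))*((5/4)*9))*√(-7) - 200 = ((5/3)*(45/4))*(I*√7) - 200 = 75*(I*√7)/4 - 200 = 75*I*√7/4 - 200 = -200 + 75*I*√7/4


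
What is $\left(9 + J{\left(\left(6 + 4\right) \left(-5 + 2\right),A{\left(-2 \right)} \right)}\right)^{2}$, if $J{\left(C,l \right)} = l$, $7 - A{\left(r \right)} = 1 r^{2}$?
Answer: $144$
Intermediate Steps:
$A{\left(r \right)} = 7 - r^{2}$ ($A{\left(r \right)} = 7 - 1 r^{2} = 7 - r^{2}$)
$\left(9 + J{\left(\left(6 + 4\right) \left(-5 + 2\right),A{\left(-2 \right)} \right)}\right)^{2} = \left(9 + \left(7 - \left(-2\right)^{2}\right)\right)^{2} = \left(9 + \left(7 - 4\right)\right)^{2} = \left(9 + 3\right)^{2} = 12^{2} = 144$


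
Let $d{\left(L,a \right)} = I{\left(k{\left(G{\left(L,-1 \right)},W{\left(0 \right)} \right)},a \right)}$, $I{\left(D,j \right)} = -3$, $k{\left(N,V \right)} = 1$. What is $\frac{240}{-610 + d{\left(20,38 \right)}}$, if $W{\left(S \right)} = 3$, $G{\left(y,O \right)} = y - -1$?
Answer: $- \frac{240}{613} \approx -0.39152$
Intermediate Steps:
$G{\left(y,O \right)} = 1 + y$ ($G{\left(y,O \right)} = y + 1 = 1 + y$)
$d{\left(L,a \right)} = -3$
$\frac{240}{-610 + d{\left(20,38 \right)}} = \frac{240}{-610 - 3} = \frac{240}{-613} = 240 \left(- \frac{1}{613}\right) = - \frac{240}{613}$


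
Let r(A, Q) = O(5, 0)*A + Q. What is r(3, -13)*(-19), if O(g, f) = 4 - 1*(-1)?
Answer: -38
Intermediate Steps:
O(g, f) = 5 (O(g, f) = 4 + 1 = 5)
r(A, Q) = Q + 5*A (r(A, Q) = 5*A + Q = Q + 5*A)
r(3, -13)*(-19) = (-13 + 5*3)*(-19) = (-13 + 15)*(-19) = 2*(-19) = -38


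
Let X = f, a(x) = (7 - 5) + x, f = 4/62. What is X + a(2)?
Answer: 126/31 ≈ 4.0645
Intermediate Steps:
f = 2/31 (f = (1/62)*4 = 2/31 ≈ 0.064516)
a(x) = 2 + x
X = 2/31 ≈ 0.064516
X + a(2) = 2/31 + (2 + 2) = 2/31 + 4 = 126/31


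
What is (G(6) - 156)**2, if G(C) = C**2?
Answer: 14400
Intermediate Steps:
(G(6) - 156)**2 = (6**2 - 156)**2 = (36 - 156)**2 = (-120)**2 = 14400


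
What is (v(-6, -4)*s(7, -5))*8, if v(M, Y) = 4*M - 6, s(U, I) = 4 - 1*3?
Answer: -240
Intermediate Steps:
s(U, I) = 1 (s(U, I) = 4 - 3 = 1)
v(M, Y) = -6 + 4*M
(v(-6, -4)*s(7, -5))*8 = ((-6 + 4*(-6))*1)*8 = ((-6 - 24)*1)*8 = -30*1*8 = -30*8 = -240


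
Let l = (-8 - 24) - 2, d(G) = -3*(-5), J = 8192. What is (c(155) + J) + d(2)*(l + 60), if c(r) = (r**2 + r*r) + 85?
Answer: 56717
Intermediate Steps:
d(G) = 15
c(r) = 85 + 2*r**2 (c(r) = (r**2 + r**2) + 85 = 2*r**2 + 85 = 85 + 2*r**2)
l = -34 (l = -32 - 2 = -34)
(c(155) + J) + d(2)*(l + 60) = ((85 + 2*155**2) + 8192) + 15*(-34 + 60) = ((85 + 2*24025) + 8192) + 15*26 = ((85 + 48050) + 8192) + 390 = (48135 + 8192) + 390 = 56327 + 390 = 56717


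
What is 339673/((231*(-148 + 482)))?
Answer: 339673/77154 ≈ 4.4025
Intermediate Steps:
339673/((231*(-148 + 482))) = 339673/((231*334)) = 339673/77154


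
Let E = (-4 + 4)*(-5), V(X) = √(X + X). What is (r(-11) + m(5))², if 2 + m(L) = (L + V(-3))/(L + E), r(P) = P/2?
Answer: 4201/100 - 13*I*√6/5 ≈ 42.01 - 6.3687*I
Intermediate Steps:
V(X) = √2*√X (V(X) = √(2*X) = √2*√X)
r(P) = P/2 (r(P) = P*(½) = P/2)
E = 0 (E = 0*(-5) = 0)
m(L) = -2 + (L + I*√6)/L (m(L) = -2 + (L + √2*√(-3))/(L + 0) = -2 + (L + √2*(I*√3))/L = -2 + (L + I*√6)/L)
(r(-11) + m(5))² = ((½)*(-11) + (-1*5 + I*√6)/5)² = (-11/2 + (-5 + I*√6)/5)² = (-11/2 + (-1 + I*√6/5))² = (-13/2 + I*√6/5)²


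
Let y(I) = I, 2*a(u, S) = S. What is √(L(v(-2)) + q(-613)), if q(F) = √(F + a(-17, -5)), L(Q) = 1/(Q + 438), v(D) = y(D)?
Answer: √(109 + 23762*I*√2462)/218 ≈ 3.5222 + 3.5219*I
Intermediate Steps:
a(u, S) = S/2
v(D) = D
L(Q) = 1/(438 + Q)
q(F) = √(-5/2 + F) (q(F) = √(F + (½)*(-5)) = √(F - 5/2) = √(-5/2 + F))
√(L(v(-2)) + q(-613)) = √(1/(438 - 2) + √(-10 + 4*(-613))/2) = √(1/436 + √(-10 - 2452)/2) = √(1/436 + √(-2462)/2) = √(1/436 + (I*√2462)/2) = √(1/436 + I*√2462/2)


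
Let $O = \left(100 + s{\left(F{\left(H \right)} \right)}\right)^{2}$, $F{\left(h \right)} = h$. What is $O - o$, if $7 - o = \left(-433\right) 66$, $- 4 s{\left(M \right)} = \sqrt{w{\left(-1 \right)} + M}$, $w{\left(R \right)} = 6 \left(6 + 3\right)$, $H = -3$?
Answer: $-28585 + \frac{\left(400 - \sqrt{51}\right)^{2}}{16} \approx -18939.0$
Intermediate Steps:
$w{\left(R \right)} = 54$ ($w{\left(R \right)} = 6 \cdot 9 = 54$)
$s{\left(M \right)} = - \frac{\sqrt{54 + M}}{4}$
$O = \left(100 - \frac{\sqrt{51}}{4}\right)^{2}$ ($O = \left(100 - \frac{\sqrt{54 - 3}}{4}\right)^{2} = \left(100 - \frac{\sqrt{51}}{4}\right)^{2} \approx 9646.1$)
$o = 28585$ ($o = 7 - \left(-433\right) 66 = 7 - -28578 = 7 + 28578 = 28585$)
$O - o = \frac{\left(400 - \sqrt{51}\right)^{2}}{16} - 28585 = -28585 + \frac{\left(400 - \sqrt{51}\right)^{2}}{16}$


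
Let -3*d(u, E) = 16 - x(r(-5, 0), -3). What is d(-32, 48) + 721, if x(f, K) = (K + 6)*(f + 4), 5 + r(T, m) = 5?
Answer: 2159/3 ≈ 719.67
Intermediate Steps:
r(T, m) = 0 (r(T, m) = -5 + 5 = 0)
x(f, K) = (4 + f)*(6 + K) (x(f, K) = (6 + K)*(4 + f) = (4 + f)*(6 + K))
d(u, E) = -4/3 (d(u, E) = -(16 - (24 + 4*(-3) + 6*0 - 3*0))/3 = -(16 - (24 - 12 + 0 + 0))/3 = -(16 - 1*12)/3 = -(16 - 12)/3 = -⅓*4 = -4/3)
d(-32, 48) + 721 = -4/3 + 721 = 2159/3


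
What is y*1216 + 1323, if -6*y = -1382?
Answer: 844225/3 ≈ 2.8141e+5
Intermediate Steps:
y = 691/3 (y = -⅙*(-1382) = 691/3 ≈ 230.33)
y*1216 + 1323 = (691/3)*1216 + 1323 = 840256/3 + 1323 = 844225/3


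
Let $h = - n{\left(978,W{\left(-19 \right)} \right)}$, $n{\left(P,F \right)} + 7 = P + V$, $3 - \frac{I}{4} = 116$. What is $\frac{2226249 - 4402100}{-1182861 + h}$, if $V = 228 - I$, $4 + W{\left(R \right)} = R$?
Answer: $\frac{2175851}{1184512} \approx 1.8369$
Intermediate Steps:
$I = -452$ ($I = 12 - 464 = -452$)
$W{\left(R \right)} = -4 + R$
$V = 680$ ($V = 228 - -452 = 228 + 452 = 680$)
$n{\left(P,F \right)} = 673 + P$ ($n{\left(P,F \right)} = -7 + \left(P + 680\right) = -7 + \left(680 + P\right) = 673 + P$)
$h = -1651$ ($h = - (673 + 978) = \left(-1\right) 1651 = -1651$)
$\frac{2226249 - 4402100}{-1182861 + h} = \frac{2226249 - 4402100}{-1182861 - 1651} = - \frac{2175851}{-1184512} = \left(-2175851\right) \left(- \frac{1}{1184512}\right) = \frac{2175851}{1184512}$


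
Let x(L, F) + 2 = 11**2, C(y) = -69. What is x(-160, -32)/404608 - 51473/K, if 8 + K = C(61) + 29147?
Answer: -10411464127/5880977280 ≈ -1.7704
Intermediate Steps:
x(L, F) = 119 (x(L, F) = -2 + 11**2 = -2 + 121 = 119)
K = 29070 (K = -8 + (-69 + 29147) = -8 + 29078 = 29070)
x(-160, -32)/404608 - 51473/K = 119/404608 - 51473/29070 = -10411464127/5880977280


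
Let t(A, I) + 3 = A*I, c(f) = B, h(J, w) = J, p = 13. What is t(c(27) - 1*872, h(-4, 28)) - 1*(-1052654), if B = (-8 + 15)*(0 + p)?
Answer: 1055775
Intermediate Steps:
B = 91 (B = (-8 + 15)*(0 + 13) = 7*13 = 91)
c(f) = 91
t(A, I) = -3 + A*I
t(c(27) - 1*872, h(-4, 28)) - 1*(-1052654) = (-3 + (91 - 1*872)*(-4)) - 1*(-1052654) = (-3 + (91 - 872)*(-4)) + 1052654 = (-3 - 781*(-4)) + 1052654 = (-3 + 3124) + 1052654 = 3121 + 1052654 = 1055775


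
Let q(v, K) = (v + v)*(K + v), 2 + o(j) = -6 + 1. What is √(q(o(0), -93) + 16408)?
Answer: 4*√1113 ≈ 133.45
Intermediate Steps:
o(j) = -7 (o(j) = -2 + (-6 + 1) = -2 - 5 = -7)
q(v, K) = 2*v*(K + v) (q(v, K) = (2*v)*(K + v) = 2*v*(K + v))
√(q(o(0), -93) + 16408) = √(2*(-7)*(-93 - 7) + 16408) = √(2*(-7)*(-100) + 16408) = √(1400 + 16408) = √17808 = 4*√1113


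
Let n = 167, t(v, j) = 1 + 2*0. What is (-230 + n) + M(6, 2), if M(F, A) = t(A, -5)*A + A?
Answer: -59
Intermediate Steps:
t(v, j) = 1 (t(v, j) = 1 + 0 = 1)
M(F, A) = 2*A (M(F, A) = 1*A + A = A + A = 2*A)
(-230 + n) + M(6, 2) = (-230 + 167) + 2*2 = -63 + 4 = -59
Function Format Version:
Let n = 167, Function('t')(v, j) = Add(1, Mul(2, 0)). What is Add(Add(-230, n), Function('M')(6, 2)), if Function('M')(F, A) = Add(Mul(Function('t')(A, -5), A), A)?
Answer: -59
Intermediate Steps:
Function('t')(v, j) = 1 (Function('t')(v, j) = Add(1, 0) = 1)
Function('M')(F, A) = Mul(2, A) (Function('M')(F, A) = Add(Mul(1, A), A) = Add(A, A) = Mul(2, A))
Add(Add(-230, n), Function('M')(6, 2)) = Add(Add(-230, 167), Mul(2, 2)) = Add(-63, 4) = -59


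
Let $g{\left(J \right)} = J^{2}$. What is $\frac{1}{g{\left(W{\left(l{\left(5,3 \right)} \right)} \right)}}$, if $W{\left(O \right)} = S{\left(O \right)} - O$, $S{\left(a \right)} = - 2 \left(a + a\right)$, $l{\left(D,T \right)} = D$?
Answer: $\frac{1}{625} \approx 0.0016$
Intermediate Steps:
$S{\left(a \right)} = - 4 a$ ($S{\left(a \right)} = - 2 \cdot 2 a = - 4 a$)
$W{\left(O \right)} = - 5 O$ ($W{\left(O \right)} = - 4 O - O = - 5 O$)
$\frac{1}{g{\left(W{\left(l{\left(5,3 \right)} \right)} \right)}} = \frac{1}{\left(\left(-5\right) 5\right)^{2}} = \frac{1}{\left(-25\right)^{2}} = \frac{1}{625}$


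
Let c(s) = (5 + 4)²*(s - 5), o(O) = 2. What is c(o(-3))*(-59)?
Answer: 14337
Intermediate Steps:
c(s) = -405 + 81*s (c(s) = 9²*(-5 + s) = 81*(-5 + s) = -405 + 81*s)
c(o(-3))*(-59) = (-405 + 81*2)*(-59) = (-405 + 162)*(-59) = -243*(-59) = 14337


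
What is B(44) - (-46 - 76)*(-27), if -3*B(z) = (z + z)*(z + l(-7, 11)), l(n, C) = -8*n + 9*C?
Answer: -27394/3 ≈ -9131.3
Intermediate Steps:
B(z) = -2*z*(155 + z)/3 (B(z) = -(z + z)*(z + (-8*(-7) + 9*11))/3 = -2*z*(z + (56 + 99))/3 = -2*z*(z + 155)/3 = -2*z*(155 + z)/3)
B(44) - (-46 - 76)*(-27) = -2/3*44*(155 + 44) - (-46 - 76)*(-27) = -2/3*44*199 - (-122)*(-27) = -17512/3 - 1*3294 = -17512/3 - 3294 = -27394/3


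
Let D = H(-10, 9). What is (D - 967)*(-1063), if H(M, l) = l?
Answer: 1018354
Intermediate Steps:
D = 9
(D - 967)*(-1063) = (9 - 967)*(-1063) = -958*(-1063) = 1018354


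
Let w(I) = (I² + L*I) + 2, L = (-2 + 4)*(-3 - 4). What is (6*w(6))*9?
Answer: -2484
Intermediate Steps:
L = -14 (L = 2*(-7) = -14)
w(I) = 2 + I² - 14*I (w(I) = (I² - 14*I) + 2 = 2 + I² - 14*I)
(6*w(6))*9 = (6*(2 + 6² - 14*6))*9 = (6*(2 + 36 - 84))*9 = (6*(-46))*9 = -276*9 = -2484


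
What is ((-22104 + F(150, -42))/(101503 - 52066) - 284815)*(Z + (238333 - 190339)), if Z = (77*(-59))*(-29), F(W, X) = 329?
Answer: -2530828938379130/49437 ≈ -5.1193e+10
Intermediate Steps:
Z = 131747 (Z = -4543*(-29) = 131747)
((-22104 + F(150, -42))/(101503 - 52066) - 284815)*(Z + (238333 - 190339)) = ((-22104 + 329)/(101503 - 52066) - 284815)*(131747 + (238333 - 190339)) = (-21775/49437 - 284815)*(131747 + 47994) = (-21775*1/49437 - 284815)*179741 = (-21775/49437 - 284815)*179741 = -14080420930/49437*179741 = -2530828938379130/49437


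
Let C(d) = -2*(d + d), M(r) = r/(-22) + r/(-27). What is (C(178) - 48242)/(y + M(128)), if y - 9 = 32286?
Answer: -14539338/9588479 ≈ -1.5163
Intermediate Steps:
y = 32295 (y = 9 + 32286 = 32295)
M(r) = -49*r/594 (M(r) = r*(-1/22) + r*(-1/27) = -r/22 - r/27 = -49*r/594)
C(d) = -4*d
(C(178) - 48242)/(y + M(128)) = (-4*178 - 48242)/(32295 - 49/594*128) = (-712 - 48242)/(32295 - 3136/297) = -48954/9588479/297 = -48954*297/9588479 = -14539338/9588479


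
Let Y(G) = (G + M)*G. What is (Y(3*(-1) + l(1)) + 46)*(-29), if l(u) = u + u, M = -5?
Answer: -1508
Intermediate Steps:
l(u) = 2*u
Y(G) = G*(-5 + G) (Y(G) = (G - 5)*G = (-5 + G)*G = G*(-5 + G))
(Y(3*(-1) + l(1)) + 46)*(-29) = ((3*(-1) + 2*1)*(-5 + (3*(-1) + 2*1)) + 46)*(-29) = ((-3 + 2)*(-5 + (-3 + 2)) + 46)*(-29) = (-(-5 - 1) + 46)*(-29) = (-1*(-6) + 46)*(-29) = (6 + 46)*(-29) = 52*(-29) = -1508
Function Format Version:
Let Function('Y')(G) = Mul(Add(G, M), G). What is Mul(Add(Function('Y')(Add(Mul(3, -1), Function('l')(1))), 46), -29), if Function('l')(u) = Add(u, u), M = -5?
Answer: -1508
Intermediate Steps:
Function('l')(u) = Mul(2, u)
Function('Y')(G) = Mul(G, Add(-5, G)) (Function('Y')(G) = Mul(Add(G, -5), G) = Mul(Add(-5, G), G) = Mul(G, Add(-5, G)))
Mul(Add(Function('Y')(Add(Mul(3, -1), Function('l')(1))), 46), -29) = Mul(Add(Mul(Add(Mul(3, -1), Mul(2, 1)), Add(-5, Add(Mul(3, -1), Mul(2, 1)))), 46), -29) = Mul(Add(Mul(Add(-3, 2), Add(-5, Add(-3, 2))), 46), -29) = Mul(Add(Mul(-1, Add(-5, -1)), 46), -29) = Mul(Add(Mul(-1, -6), 46), -29) = Mul(Add(6, 46), -29) = Mul(52, -29) = -1508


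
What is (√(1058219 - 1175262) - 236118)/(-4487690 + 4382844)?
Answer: 118059/52423 - I*√117043/104846 ≈ 2.252 - 0.003263*I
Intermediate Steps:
(√(1058219 - 1175262) - 236118)/(-4487690 + 4382844) = (√(-117043) - 236118)/(-104846) = (I*√117043 - 236118)*(-1/104846) = (-236118 + I*√117043)*(-1/104846) = 118059/52423 - I*√117043/104846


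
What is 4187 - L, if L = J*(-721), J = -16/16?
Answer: 3466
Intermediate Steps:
J = -1 (J = -16*1/16 = -1)
L = 721 (L = -1*(-721) = 721)
4187 - L = 4187 - 1*721 = 4187 - 721 = 3466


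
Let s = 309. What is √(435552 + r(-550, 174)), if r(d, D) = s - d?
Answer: √436411 ≈ 660.61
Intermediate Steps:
r(d, D) = 309 - d
√(435552 + r(-550, 174)) = √(435552 + (309 - 1*(-550))) = √(435552 + (309 + 550)) = √(435552 + 859) = √436411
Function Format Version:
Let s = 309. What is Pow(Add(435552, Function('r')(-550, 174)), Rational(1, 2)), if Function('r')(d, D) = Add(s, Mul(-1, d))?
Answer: Pow(436411, Rational(1, 2)) ≈ 660.61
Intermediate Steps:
Function('r')(d, D) = Add(309, Mul(-1, d))
Pow(Add(435552, Function('r')(-550, 174)), Rational(1, 2)) = Pow(Add(435552, Add(309, Mul(-1, -550))), Rational(1, 2)) = Pow(Add(435552, Add(309, 550)), Rational(1, 2)) = Pow(Add(435552, 859), Rational(1, 2)) = Pow(436411, Rational(1, 2))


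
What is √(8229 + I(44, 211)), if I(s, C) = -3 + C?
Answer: √8437 ≈ 91.853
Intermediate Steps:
√(8229 + I(44, 211)) = √(8229 + (-3 + 211)) = √(8229 + 208) = √8437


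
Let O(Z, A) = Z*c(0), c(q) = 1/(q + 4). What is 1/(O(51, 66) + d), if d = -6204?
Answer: -4/24765 ≈ -0.00016152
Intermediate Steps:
c(q) = 1/(4 + q)
O(Z, A) = Z/4 (O(Z, A) = Z/(4 + 0) = Z/4)
1/(O(51, 66) + d) = 1/((¼)*51 - 6204) = 1/(51/4 - 6204) = 1/(-24765/4) = -4/24765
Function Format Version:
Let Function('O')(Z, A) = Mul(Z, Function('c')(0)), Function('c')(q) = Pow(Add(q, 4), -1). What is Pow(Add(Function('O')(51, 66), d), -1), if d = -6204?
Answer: Rational(-4, 24765) ≈ -0.00016152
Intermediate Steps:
Function('c')(q) = Pow(Add(4, q), -1)
Function('O')(Z, A) = Mul(Rational(1, 4), Z) (Function('O')(Z, A) = Mul(Z, Pow(Add(4, 0), -1)) = Mul(Z, Pow(4, -1)) = Mul(Z, Rational(1, 4)) = Mul(Rational(1, 4), Z))
Pow(Add(Function('O')(51, 66), d), -1) = Pow(Add(Mul(Rational(1, 4), 51), -6204), -1) = Pow(Add(Rational(51, 4), -6204), -1) = Pow(Rational(-24765, 4), -1) = Rational(-4, 24765)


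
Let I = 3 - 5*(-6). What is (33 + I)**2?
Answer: 4356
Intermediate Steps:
I = 33 (I = 3 + 30 = 33)
(33 + I)**2 = (33 + 33)**2 = 66**2 = 4356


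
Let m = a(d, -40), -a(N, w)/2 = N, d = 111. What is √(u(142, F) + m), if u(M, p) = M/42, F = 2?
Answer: I*√96411/21 ≈ 14.786*I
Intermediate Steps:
u(M, p) = M/42 (u(M, p) = M*(1/42) = M/42)
a(N, w) = -2*N
m = -222 (m = -2*111 = -222)
√(u(142, F) + m) = √((1/42)*142 - 222) = √(71/21 - 222) = √(-4591/21) = I*√96411/21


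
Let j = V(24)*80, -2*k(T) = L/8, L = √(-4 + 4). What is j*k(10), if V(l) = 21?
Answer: 0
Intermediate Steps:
L = 0 (L = √0 = 0)
k(T) = 0 (k(T) = -0/8 = -½*0 = 0)
j = 1680 (j = 21*80 = 1680)
j*k(10) = 1680*0 = 0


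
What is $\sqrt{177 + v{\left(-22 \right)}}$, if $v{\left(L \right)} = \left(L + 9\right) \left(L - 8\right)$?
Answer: $9 \sqrt{7} \approx 23.812$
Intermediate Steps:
$v{\left(L \right)} = \left(-8 + L\right) \left(9 + L\right)$ ($v{\left(L \right)} = \left(9 + L\right) \left(-8 + L\right) = \left(-8 + L\right) \left(9 + L\right)$)
$\sqrt{177 + v{\left(-22 \right)}} = \sqrt{177 - \left(94 - 484\right)} = \sqrt{177 - -390} = \sqrt{177 + 390} = \sqrt{567} = 9 \sqrt{7}$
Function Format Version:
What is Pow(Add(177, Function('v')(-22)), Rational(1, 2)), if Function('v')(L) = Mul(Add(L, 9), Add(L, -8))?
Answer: Mul(9, Pow(7, Rational(1, 2))) ≈ 23.812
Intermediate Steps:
Function('v')(L) = Mul(Add(-8, L), Add(9, L)) (Function('v')(L) = Mul(Add(9, L), Add(-8, L)) = Mul(Add(-8, L), Add(9, L)))
Pow(Add(177, Function('v')(-22)), Rational(1, 2)) = Pow(Add(177, Add(-72, -22, Pow(-22, 2))), Rational(1, 2)) = Pow(Add(177, Add(-72, -22, 484)), Rational(1, 2)) = Pow(Add(177, 390), Rational(1, 2)) = Pow(567, Rational(1, 2)) = Mul(9, Pow(7, Rational(1, 2)))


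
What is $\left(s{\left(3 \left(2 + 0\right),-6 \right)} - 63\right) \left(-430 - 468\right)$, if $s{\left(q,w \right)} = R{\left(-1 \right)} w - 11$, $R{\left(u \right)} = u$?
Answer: $61064$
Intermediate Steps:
$s{\left(q,w \right)} = -11 - w$ ($s{\left(q,w \right)} = - w - 11 = -11 - w$)
$\left(s{\left(3 \left(2 + 0\right),-6 \right)} - 63\right) \left(-430 - 468\right) = \left(\left(-11 - -6\right) - 63\right) \left(-430 - 468\right) = \left(\left(-11 + 6\right) - 63\right) \left(-898\right) = \left(-5 - 63\right) \left(-898\right) = \left(-68\right) \left(-898\right) = 61064$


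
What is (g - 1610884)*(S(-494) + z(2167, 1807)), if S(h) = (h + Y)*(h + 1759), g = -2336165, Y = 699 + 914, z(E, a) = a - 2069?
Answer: -5586151879377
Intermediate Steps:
z(E, a) = -2069 + a
Y = 1613
S(h) = (1613 + h)*(1759 + h) (S(h) = (h + 1613)*(h + 1759) = (1613 + h)*(1759 + h))
(g - 1610884)*(S(-494) + z(2167, 1807)) = (-2336165 - 1610884)*((2837267 + (-494)**2 + 3372*(-494)) + (-2069 + 1807)) = -3947049*((2837267 + 244036 - 1665768) - 262) = -3947049*(1415535 - 262) = -3947049*1415273 = -5586151879377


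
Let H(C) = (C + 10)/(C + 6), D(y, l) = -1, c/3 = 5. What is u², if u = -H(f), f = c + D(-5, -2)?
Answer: 36/25 ≈ 1.4400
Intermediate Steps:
c = 15 (c = 3*5 = 15)
f = 14 (f = 15 - 1 = 14)
H(C) = (10 + C)/(6 + C)
u = -6/5 (u = -(10 + 14)/(6 + 14) = -24/20 = -1*6/5 = -6/5 ≈ -1.2000)
u² = (-6/5)² = 36/25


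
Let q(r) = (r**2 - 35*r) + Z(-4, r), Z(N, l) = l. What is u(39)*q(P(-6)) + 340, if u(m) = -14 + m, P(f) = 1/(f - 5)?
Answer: 50515/121 ≈ 417.48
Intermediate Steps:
P(f) = 1/(-5 + f)
q(r) = r**2 - 34*r (q(r) = (r**2 - 35*r) + r = r**2 - 34*r)
u(39)*q(P(-6)) + 340 = (-14 + 39)*((-34 + 1/(-5 - 6))/(-5 - 6)) + 340 = 25*((-34 + 1/(-11))/(-11)) + 340 = 25*(-(-34 - 1/11)/11) + 340 = 25*(-1/11*(-375/11)) + 340 = 25*(375/121) + 340 = 9375/121 + 340 = 50515/121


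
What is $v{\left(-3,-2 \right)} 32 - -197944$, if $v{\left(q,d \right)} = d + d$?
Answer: $197816$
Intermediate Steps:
$v{\left(q,d \right)} = 2 d$
$v{\left(-3,-2 \right)} 32 - -197944 = 2 \left(-2\right) 32 - -197944 = \left(-4\right) 32 + 197944 = -128 + 197944 = 197816$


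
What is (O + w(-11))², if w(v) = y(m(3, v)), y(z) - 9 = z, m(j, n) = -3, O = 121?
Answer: 16129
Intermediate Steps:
y(z) = 9 + z
w(v) = 6 (w(v) = 9 - 3 = 6)
(O + w(-11))² = (121 + 6)² = 127² = 16129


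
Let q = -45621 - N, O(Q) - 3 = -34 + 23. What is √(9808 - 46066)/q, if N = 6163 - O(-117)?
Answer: -I*√36258/51792 ≈ -0.0036765*I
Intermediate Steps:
O(Q) = -8 (O(Q) = 3 + (-34 + 23) = 3 - 11 = -8)
N = 6171 (N = 6163 - 1*(-8) = 6163 + 8 = 6171)
q = -51792 (q = -45621 - 1*6171 = -45621 - 6171 = -51792)
√(9808 - 46066)/q = √(9808 - 46066)/(-51792) = √(-36258)*(-1/51792) = (I*√36258)*(-1/51792) = -I*√36258/51792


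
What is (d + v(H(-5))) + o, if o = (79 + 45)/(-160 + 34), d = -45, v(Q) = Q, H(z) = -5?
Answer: -3212/63 ≈ -50.984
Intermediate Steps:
o = -62/63 (o = 124/(-126) = 124*(-1/126) = -62/63 ≈ -0.98413)
(d + v(H(-5))) + o = (-45 - 5) - 62/63 = -50 - 62/63 = -3212/63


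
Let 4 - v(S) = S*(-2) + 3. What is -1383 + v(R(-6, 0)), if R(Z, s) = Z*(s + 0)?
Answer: -1382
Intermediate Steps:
R(Z, s) = Z*s
v(S) = 1 + 2*S (v(S) = 4 - (S*(-2) + 3) = 4 - (-2*S + 3) = 4 - (3 - 2*S) = 4 + (-3 + 2*S) = 1 + 2*S)
-1383 + v(R(-6, 0)) = -1383 + (1 + 2*(-6*0)) = -1383 + (1 + 2*0) = -1383 + (1 + 0) = -1383 + 1 = -1382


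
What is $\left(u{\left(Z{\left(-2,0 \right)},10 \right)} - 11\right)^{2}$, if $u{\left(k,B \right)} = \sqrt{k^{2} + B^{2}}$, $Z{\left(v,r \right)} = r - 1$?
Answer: $\left(11 - \sqrt{101}\right)^{2} \approx 0.90274$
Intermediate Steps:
$Z{\left(v,r \right)} = -1 + r$
$u{\left(k,B \right)} = \sqrt{B^{2} + k^{2}}$
$\left(u{\left(Z{\left(-2,0 \right)},10 \right)} - 11\right)^{2} = \left(\sqrt{10^{2} + \left(-1 + 0\right)^{2}} - 11\right)^{2} = \left(\sqrt{100 + \left(-1\right)^{2}} - 11\right)^{2} = \left(\sqrt{100 + 1} - 11\right)^{2} = \left(\sqrt{101} - 11\right)^{2} = \left(-11 + \sqrt{101}\right)^{2}$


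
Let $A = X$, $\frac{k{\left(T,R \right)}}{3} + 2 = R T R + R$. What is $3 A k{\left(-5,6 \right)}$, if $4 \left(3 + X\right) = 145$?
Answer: $-52668$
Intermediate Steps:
$X = \frac{133}{4}$ ($X = -3 + \frac{1}{4} \cdot 145 = -3 + \frac{145}{4} = \frac{133}{4} \approx 33.25$)
$k{\left(T,R \right)} = -6 + 3 R + 3 T R^{2}$ ($k{\left(T,R \right)} = -6 + 3 \left(R T R + R\right) = -6 + 3 \left(T R^{2} + R\right) = -6 + 3 \left(R + T R^{2}\right) = -6 + \left(3 R + 3 T R^{2}\right) = -6 + 3 R + 3 T R^{2}$)
$A = \frac{133}{4} \approx 33.25$
$3 A k{\left(-5,6 \right)} = 3 \cdot \frac{133}{4} \left(-6 + 3 \cdot 6 + 3 \left(-5\right) 6^{2}\right) = \frac{399 \left(-6 + 18 + 3 \left(-5\right) 36\right)}{4} = \frac{399 \left(-6 + 18 - 540\right)}{4} = \frac{399}{4} \left(-528\right) = -52668$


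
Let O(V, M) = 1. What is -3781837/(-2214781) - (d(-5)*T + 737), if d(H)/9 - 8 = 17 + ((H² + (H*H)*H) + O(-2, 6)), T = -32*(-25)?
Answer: 1178406805040/2214781 ≈ 5.3207e+5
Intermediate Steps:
T = 800
d(H) = 234 + 9*H² + 9*H³ (d(H) = 72 + 9*(17 + ((H² + (H*H)*H) + 1)) = 72 + 9*(17 + ((H² + H²*H) + 1)) = 72 + 9*(17 + ((H² + H³) + 1)) = 72 + 9*(17 + (1 + H² + H³)) = 72 + 9*(18 + H² + H³) = 72 + (162 + 9*H² + 9*H³) = 234 + 9*H² + 9*H³)
-3781837/(-2214781) - (d(-5)*T + 737) = -3781837/(-2214781) - ((234 + 9*(-5)² + 9*(-5)³)*800 + 737) = -3781837*(-1/2214781) - ((234 + 9*25 + 9*(-125))*800 + 737) = 3781837/2214781 - ((234 + 225 - 1125)*800 + 737) = 3781837/2214781 - (-666*800 + 737) = 3781837/2214781 - (-532800 + 737) = 3781837/2214781 - 1*(-532063) = 3781837/2214781 + 532063 = 1178406805040/2214781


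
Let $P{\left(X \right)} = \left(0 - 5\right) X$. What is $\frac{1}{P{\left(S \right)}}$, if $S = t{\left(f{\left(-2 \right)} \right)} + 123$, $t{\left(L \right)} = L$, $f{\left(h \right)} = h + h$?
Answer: $- \frac{1}{595} \approx -0.0016807$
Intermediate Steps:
$f{\left(h \right)} = 2 h$
$S = 119$ ($S = 2 \left(-2\right) + 123 = -4 + 123 = 119$)
$P{\left(X \right)} = - 5 X$
$\frac{1}{P{\left(S \right)}} = \frac{1}{\left(-5\right) 119} = \frac{1}{-595} = - \frac{1}{595}$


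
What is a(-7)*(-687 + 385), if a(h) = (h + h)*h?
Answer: -29596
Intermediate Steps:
a(h) = 2*h² (a(h) = (2*h)*h = 2*h²)
a(-7)*(-687 + 385) = (2*(-7)²)*(-687 + 385) = (2*49)*(-302) = 98*(-302) = -29596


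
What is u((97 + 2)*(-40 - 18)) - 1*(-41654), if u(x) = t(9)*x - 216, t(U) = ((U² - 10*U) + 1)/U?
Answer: 46542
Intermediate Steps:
t(U) = (1 + U² - 10*U)/U
u(x) = -216 - 8*x/9 (u(x) = (-10 + 9 + 1/9)*x - 216 = (-10 + 9 + ⅑)*x - 216 = -8*x/9 - 216 = -216 - 8*x/9)
u((97 + 2)*(-40 - 18)) - 1*(-41654) = (-216 - 8*(97 + 2)*(-40 - 18)/9) - 1*(-41654) = (-216 - 88*(-58)) + 41654 = (-216 - 8/9*(-5742)) + 41654 = (-216 + 5104) + 41654 = 4888 + 41654 = 46542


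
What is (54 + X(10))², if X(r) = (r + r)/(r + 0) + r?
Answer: 4356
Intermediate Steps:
X(r) = 2 + r (X(r) = (2*r)/r + r = 2 + r)
(54 + X(10))² = (54 + (2 + 10))² = (54 + 12)² = 66² = 4356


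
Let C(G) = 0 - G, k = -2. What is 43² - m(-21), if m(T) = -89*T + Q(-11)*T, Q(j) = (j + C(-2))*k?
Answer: 358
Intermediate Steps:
C(G) = -G
Q(j) = -4 - 2*j (Q(j) = (j - 1*(-2))*(-2) = (j + 2)*(-2) = (2 + j)*(-2) = -4 - 2*j)
m(T) = -71*T (m(T) = -89*T + (-4 - 2*(-11))*T = -89*T + (-4 + 22)*T = -89*T + 18*T = -71*T)
43² - m(-21) = 43² - (-71)*(-21) = 1849 - 1*1491 = 1849 - 1491 = 358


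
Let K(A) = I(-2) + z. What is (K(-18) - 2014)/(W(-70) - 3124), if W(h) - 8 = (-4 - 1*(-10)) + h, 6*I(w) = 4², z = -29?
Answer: 6121/9540 ≈ 0.64161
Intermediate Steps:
I(w) = 8/3 (I(w) = (⅙)*4² = (⅙)*16 = 8/3)
K(A) = -79/3 (K(A) = 8/3 - 29 = -79/3)
W(h) = 14 + h (W(h) = 8 + ((-4 - 1*(-10)) + h) = 8 + ((-4 + 10) + h) = 8 + (6 + h) = 14 + h)
(K(-18) - 2014)/(W(-70) - 3124) = (-79/3 - 2014)/((14 - 70) - 3124) = -6121/(3*(-56 - 3124)) = -6121/3/(-3180) = -6121/3*(-1/3180) = 6121/9540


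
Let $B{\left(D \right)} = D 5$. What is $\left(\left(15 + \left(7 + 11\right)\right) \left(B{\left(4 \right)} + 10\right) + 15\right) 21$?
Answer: $21105$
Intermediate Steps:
$B{\left(D \right)} = 5 D$
$\left(\left(15 + \left(7 + 11\right)\right) \left(B{\left(4 \right)} + 10\right) + 15\right) 21 = \left(\left(15 + \left(7 + 11\right)\right) \left(5 \cdot 4 + 10\right) + 15\right) 21 = \left(\left(15 + 18\right) \left(20 + 10\right) + 15\right) 21 = \left(33 \cdot 30 + 15\right) 21 = \left(990 + 15\right) 21 = 1005 \cdot 21 = 21105$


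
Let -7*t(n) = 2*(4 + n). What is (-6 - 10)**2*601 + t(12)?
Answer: 1076960/7 ≈ 1.5385e+5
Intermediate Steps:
t(n) = -8/7 - 2*n/7 (t(n) = -2*(4 + n)/7 = -(8 + 2*n)/7 = -8/7 - 2*n/7)
(-6 - 10)**2*601 + t(12) = (-6 - 10)**2*601 + (-8/7 - 2/7*12) = (-16)**2*601 + (-8/7 - 24/7) = 256*601 - 32/7 = 153856 - 32/7 = 1076960/7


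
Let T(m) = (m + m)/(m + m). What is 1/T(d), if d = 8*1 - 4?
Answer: 1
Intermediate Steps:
d = 4 (d = 8 - 4 = 4)
T(m) = 1 (T(m) = (2*m)/((2*m)) = (2*m)*(1/(2*m)) = 1)
1/T(d) = 1/1 = 1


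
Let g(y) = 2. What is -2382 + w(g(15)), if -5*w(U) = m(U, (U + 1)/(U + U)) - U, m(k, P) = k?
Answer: -2382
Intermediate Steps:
w(U) = 0 (w(U) = -(U - U)/5 = -1/5*0 = 0)
-2382 + w(g(15)) = -2382 + 0 = -2382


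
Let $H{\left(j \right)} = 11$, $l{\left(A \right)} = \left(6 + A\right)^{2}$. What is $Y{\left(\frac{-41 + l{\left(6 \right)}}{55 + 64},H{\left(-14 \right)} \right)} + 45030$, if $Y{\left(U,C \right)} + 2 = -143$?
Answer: $44885$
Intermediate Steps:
$Y{\left(U,C \right)} = -145$ ($Y{\left(U,C \right)} = -2 - 143 = -145$)
$Y{\left(\frac{-41 + l{\left(6 \right)}}{55 + 64},H{\left(-14 \right)} \right)} + 45030 = -145 + 45030 = 44885$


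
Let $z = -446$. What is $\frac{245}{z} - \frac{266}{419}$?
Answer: $- \frac{221291}{186874} \approx -1.1842$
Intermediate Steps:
$\frac{245}{z} - \frac{266}{419} = \frac{245}{-446} - \frac{266}{419} = 245 \left(- \frac{1}{446}\right) - \frac{266}{419} = - \frac{245}{446} - \frac{266}{419} = - \frac{221291}{186874}$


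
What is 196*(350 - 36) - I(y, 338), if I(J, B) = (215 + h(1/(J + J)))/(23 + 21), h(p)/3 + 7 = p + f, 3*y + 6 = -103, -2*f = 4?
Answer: 53662643/872 ≈ 61540.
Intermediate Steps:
f = -2 (f = -½*4 = -2)
y = -109/3 (y = -2 + (⅓)*(-103) = -2 - 103/3 = -109/3 ≈ -36.333)
h(p) = -27 + 3*p (h(p) = -21 + 3*(p - 2) = -21 + 3*(-2 + p) = -21 + (-6 + 3*p) = -27 + 3*p)
I(J, B) = 47/11 + 3/(88*J) (I(J, B) = (215 + (-27 + 3/(J + J)))/(23 + 21) = (215 + (-27 + 3/((2*J))))/44 = (215 + (-27 + 3*(1/(2*J))))*(1/44) = (215 + (-27 + 3/(2*J)))*(1/44) = (188 + 3/(2*J))*(1/44) = 47/11 + 3/(88*J))
196*(350 - 36) - I(y, 338) = 196*(350 - 36) - (3 + 376*(-109/3))/(88*(-109/3)) = 196*314 - (-3)*(3 - 40984/3)/(88*109) = 61544 - (-3)*(-40975)/(88*109*3) = 61544 - 1*3725/872 = 61544 - 3725/872 = 53662643/872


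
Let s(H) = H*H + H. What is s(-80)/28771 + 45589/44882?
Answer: 1595295359/1291300022 ≈ 1.2354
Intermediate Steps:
s(H) = H + H**2 (s(H) = H**2 + H = H + H**2)
s(-80)/28771 + 45589/44882 = -80*(1 - 80)/28771 + 45589/44882 = -80*(-79)*(1/28771) + 45589*(1/44882) = 6320*(1/28771) + 45589/44882 = 6320/28771 + 45589/44882 = 1595295359/1291300022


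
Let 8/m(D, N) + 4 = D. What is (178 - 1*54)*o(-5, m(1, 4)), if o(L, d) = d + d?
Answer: -1984/3 ≈ -661.33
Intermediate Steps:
m(D, N) = 8/(-4 + D)
o(L, d) = 2*d
(178 - 1*54)*o(-5, m(1, 4)) = (178 - 1*54)*(2*(8/(-4 + 1))) = (178 - 54)*(2*(8/(-3))) = 124*(2*(8*(-1/3))) = 124*(2*(-8/3)) = 124*(-16/3) = -1984/3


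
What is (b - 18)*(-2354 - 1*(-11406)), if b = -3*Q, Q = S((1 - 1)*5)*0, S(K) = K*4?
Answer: -162936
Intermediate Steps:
S(K) = 4*K
Q = 0 (Q = (4*((1 - 1)*5))*0 = (4*(0*5))*0 = (4*0)*0 = 0*0 = 0)
b = 0 (b = -3*0 = 0)
(b - 18)*(-2354 - 1*(-11406)) = (0 - 18)*(-2354 - 1*(-11406)) = -18*(-2354 + 11406) = -18*9052 = -162936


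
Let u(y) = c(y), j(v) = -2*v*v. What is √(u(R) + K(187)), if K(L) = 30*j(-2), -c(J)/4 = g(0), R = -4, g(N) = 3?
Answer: 6*I*√7 ≈ 15.875*I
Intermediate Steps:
j(v) = -2*v²
c(J) = -12 (c(J) = -4*3 = -12)
K(L) = -240 (K(L) = 30*(-2*(-2)²) = 30*(-2*4) = 30*(-8) = -240)
u(y) = -12
√(u(R) + K(187)) = √(-12 - 240) = √(-252) = 6*I*√7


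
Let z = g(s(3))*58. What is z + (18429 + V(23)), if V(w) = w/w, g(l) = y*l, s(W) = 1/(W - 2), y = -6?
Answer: 18082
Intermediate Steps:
s(W) = 1/(-2 + W)
g(l) = -6*l
z = -348 (z = -6/(-2 + 3)*58 = -6/1*58 = -6*1*58 = -6*58 = -348)
V(w) = 1
z + (18429 + V(23)) = -348 + (18429 + 1) = -348 + 18430 = 18082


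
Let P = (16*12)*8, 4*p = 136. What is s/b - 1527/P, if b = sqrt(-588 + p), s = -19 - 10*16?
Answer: -509/512 + 179*I*sqrt(554)/554 ≈ -0.99414 + 7.605*I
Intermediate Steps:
s = -179 (s = -19 - 160 = -179)
p = 34 (p = (1/4)*136 = 34)
P = 1536 (P = 192*8 = 1536)
b = I*sqrt(554) (b = sqrt(-588 + 34) = sqrt(-554) = I*sqrt(554) ≈ 23.537*I)
s/b - 1527/P = -179*(-I*sqrt(554)/554) - 1527/1536 = -(-179)*I*sqrt(554)/554 - 1527*1/1536 = 179*I*sqrt(554)/554 - 509/512 = -509/512 + 179*I*sqrt(554)/554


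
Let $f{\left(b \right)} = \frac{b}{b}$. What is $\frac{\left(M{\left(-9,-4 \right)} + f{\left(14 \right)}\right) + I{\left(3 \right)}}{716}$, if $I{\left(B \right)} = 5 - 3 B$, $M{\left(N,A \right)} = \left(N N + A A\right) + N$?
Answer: $\frac{85}{716} \approx 0.11872$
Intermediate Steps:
$f{\left(b \right)} = 1$
$M{\left(N,A \right)} = N + A^{2} + N^{2}$ ($M{\left(N,A \right)} = \left(N^{2} + A^{2}\right) + N = \left(A^{2} + N^{2}\right) + N = N + A^{2} + N^{2}$)
$\frac{\left(M{\left(-9,-4 \right)} + f{\left(14 \right)}\right) + I{\left(3 \right)}}{716} = \frac{\left(\left(-9 + \left(-4\right)^{2} + \left(-9\right)^{2}\right) + 1\right) + \left(5 - 9\right)}{716} = \left(\left(\left(-9 + 16 + 81\right) + 1\right) + \left(5 - 9\right)\right) \frac{1}{716} = \left(\left(88 + 1\right) - 4\right) \frac{1}{716} = \left(89 - 4\right) \frac{1}{716} = 85 \cdot \frac{1}{716} = \frac{85}{716}$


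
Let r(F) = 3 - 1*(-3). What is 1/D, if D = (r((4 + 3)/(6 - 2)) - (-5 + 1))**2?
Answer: 1/100 ≈ 0.010000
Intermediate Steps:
r(F) = 6 (r(F) = 3 + 3 = 6)
D = 100 (D = (6 - (-5 + 1))**2 = (6 - 1*(-4))**2 = (6 + 4)**2 = 10**2 = 100)
1/D = 1/100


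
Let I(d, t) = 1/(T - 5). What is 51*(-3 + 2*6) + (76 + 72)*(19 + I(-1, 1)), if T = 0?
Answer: 16207/5 ≈ 3241.4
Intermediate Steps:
I(d, t) = -⅕ (I(d, t) = 1/(0 - 5) = 1/(-5) = -⅕)
51*(-3 + 2*6) + (76 + 72)*(19 + I(-1, 1)) = 51*(-3 + 2*6) + (76 + 72)*(19 - ⅕) = 51*(-3 + 12) + 148*(94/5) = 51*9 + 13912/5 = 459 + 13912/5 = 16207/5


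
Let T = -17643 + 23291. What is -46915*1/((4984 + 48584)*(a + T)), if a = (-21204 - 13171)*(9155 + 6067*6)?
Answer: 46915/83888357247936 ≈ 5.5925e-10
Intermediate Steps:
T = 5648
a = -1566021875 (a = -34375*(9155 + 36402) = -34375*45557 = -1566021875)
-46915*1/((4984 + 48584)*(a + T)) = -46915*1/((-1566021875 + 5648)*(4984 + 48584)) = -46915/((-1566016227*53568)) = -46915/(-83888357247936) = -46915*(-1/83888357247936) = 46915/83888357247936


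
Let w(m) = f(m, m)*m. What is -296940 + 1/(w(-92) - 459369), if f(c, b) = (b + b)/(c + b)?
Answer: -136432349341/459461 ≈ -2.9694e+5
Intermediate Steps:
f(c, b) = 2*b/(b + c) (f(c, b) = (2*b)/(b + c) = 2*b/(b + c))
w(m) = m (w(m) = (2*m/(m + m))*m = (2*m/((2*m)))*m = (2*m*(1/(2*m)))*m = 1*m = m)
-296940 + 1/(w(-92) - 459369) = -296940 + 1/(-92 - 459369) = -296940 + 1/(-459461) = -296940 - 1/459461 = -136432349341/459461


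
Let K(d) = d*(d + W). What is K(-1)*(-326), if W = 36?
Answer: 11410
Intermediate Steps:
K(d) = d*(36 + d) (K(d) = d*(d + 36) = d*(36 + d))
K(-1)*(-326) = -(36 - 1)*(-326) = -1*35*(-326) = -35*(-326) = 11410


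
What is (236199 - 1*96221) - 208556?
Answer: -68578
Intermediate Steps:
(236199 - 1*96221) - 208556 = (236199 - 96221) - 208556 = 139978 - 208556 = -68578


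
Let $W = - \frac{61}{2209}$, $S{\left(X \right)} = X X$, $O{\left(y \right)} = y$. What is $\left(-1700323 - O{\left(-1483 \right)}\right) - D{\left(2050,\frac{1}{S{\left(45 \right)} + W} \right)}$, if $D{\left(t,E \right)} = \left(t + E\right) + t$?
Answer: $- \frac{7617529904369}{4473164} \approx -1.7029 \cdot 10^{6}$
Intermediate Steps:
$S{\left(X \right)} = X^{2}$
$W = - \frac{61}{2209}$ ($W = \left(-61\right) \frac{1}{2209} = - \frac{61}{2209} \approx -0.027614$)
$D{\left(t,E \right)} = E + 2 t$ ($D{\left(t,E \right)} = \left(E + t\right) + t = E + 2 t$)
$\left(-1700323 - O{\left(-1483 \right)}\right) - D{\left(2050,\frac{1}{S{\left(45 \right)} + W} \right)} = \left(-1700323 - -1483\right) - \left(\frac{1}{45^{2} - \frac{61}{2209}} + 2 \cdot 2050\right) = \left(-1700323 + 1483\right) - \left(\frac{1}{2025 - \frac{61}{2209}} + 4100\right) = -1698840 - \left(\frac{1}{\frac{4473164}{2209}} + 4100\right) = -1698840 - \left(\frac{2209}{4473164} + 4100\right) = -1698840 - \frac{18339974609}{4473164} = - \frac{7617529904369}{4473164}$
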